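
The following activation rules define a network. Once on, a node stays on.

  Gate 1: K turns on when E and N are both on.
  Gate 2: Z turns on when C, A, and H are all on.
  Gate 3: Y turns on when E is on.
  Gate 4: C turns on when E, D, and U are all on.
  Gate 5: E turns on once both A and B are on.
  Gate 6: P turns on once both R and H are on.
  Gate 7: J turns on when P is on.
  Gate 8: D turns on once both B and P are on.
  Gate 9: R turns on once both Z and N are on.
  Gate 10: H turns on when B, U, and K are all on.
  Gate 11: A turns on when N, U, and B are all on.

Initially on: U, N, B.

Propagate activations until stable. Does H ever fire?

Yes

Gate 11: N, U, and B on → A on.
A and B are on, so E turns on (Gate 5).
E and N are on, so K turns on (Gate 1).
Gate 10: B, U, and K on → H on.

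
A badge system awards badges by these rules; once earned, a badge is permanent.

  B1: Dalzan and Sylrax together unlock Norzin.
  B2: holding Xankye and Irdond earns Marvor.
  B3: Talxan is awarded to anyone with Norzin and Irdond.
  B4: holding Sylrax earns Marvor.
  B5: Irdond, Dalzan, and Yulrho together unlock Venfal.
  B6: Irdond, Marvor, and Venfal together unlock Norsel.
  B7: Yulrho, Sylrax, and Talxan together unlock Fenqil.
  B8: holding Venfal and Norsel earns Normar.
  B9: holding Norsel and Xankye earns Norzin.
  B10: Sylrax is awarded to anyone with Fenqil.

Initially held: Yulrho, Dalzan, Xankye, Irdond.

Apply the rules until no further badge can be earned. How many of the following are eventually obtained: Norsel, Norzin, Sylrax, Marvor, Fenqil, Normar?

4

With Irdond, Dalzan, and Yulrho, Venfal is earned (B5).
With Xankye and Irdond, Marvor is earned (B2).
With Irdond, Marvor, and Venfal, Norsel is earned (B6).
With Venfal and Norsel, Normar is earned (B8).
With Norsel and Xankye, Norzin is earned (B9).
Norsel: reached.
Norzin: reached.
Sylrax would need Fenqil (B10), but Fenqil is never earned.
Marvor: reached.
Fenqil would need Yulrho, Sylrax, and Talxan (B7), but Sylrax is never earned.
Normar: reached.
Reached: Norsel, Norzin, Marvor, and Normar — 4 of the 6.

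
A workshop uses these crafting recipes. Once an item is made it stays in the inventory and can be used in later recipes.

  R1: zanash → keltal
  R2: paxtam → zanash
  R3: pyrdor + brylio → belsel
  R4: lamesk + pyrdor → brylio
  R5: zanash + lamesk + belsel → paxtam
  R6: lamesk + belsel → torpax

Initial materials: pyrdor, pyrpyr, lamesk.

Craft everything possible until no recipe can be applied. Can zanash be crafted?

zanash would need paxtam (R2), but paxtam is never obtained.

No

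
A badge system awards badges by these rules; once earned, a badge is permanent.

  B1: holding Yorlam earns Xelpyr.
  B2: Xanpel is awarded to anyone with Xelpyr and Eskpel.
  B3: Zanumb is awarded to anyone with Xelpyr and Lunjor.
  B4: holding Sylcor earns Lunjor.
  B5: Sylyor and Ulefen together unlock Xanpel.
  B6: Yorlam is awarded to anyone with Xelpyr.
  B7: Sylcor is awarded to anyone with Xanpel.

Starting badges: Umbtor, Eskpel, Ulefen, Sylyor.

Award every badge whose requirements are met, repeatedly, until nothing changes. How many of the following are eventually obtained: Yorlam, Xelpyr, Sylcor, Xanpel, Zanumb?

With Sylyor and Ulefen, Xanpel is earned (B5).
With Xanpel, Sylcor is earned (B7).
Yorlam would need Xelpyr (B6), but Xelpyr is never earned.
Xelpyr would need Yorlam (B1), but Yorlam is never earned.
Sylcor: reached.
Xanpel: reached.
Zanumb would need Xelpyr and Lunjor (B3), but Xelpyr is never earned.
Reached: Sylcor and Xanpel — 2 of the 5.

2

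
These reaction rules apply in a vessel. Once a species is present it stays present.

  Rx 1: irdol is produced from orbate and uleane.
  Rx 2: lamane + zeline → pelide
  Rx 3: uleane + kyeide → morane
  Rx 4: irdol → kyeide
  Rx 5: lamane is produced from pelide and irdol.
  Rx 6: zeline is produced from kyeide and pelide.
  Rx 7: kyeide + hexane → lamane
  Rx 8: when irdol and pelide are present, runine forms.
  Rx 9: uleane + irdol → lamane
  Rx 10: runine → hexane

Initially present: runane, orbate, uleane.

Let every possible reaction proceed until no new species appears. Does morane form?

Yes

orbate and uleane present → irdol forms (Rx 1).
irdol present → kyeide forms (Rx 4).
uleane and kyeide present → morane forms (Rx 3).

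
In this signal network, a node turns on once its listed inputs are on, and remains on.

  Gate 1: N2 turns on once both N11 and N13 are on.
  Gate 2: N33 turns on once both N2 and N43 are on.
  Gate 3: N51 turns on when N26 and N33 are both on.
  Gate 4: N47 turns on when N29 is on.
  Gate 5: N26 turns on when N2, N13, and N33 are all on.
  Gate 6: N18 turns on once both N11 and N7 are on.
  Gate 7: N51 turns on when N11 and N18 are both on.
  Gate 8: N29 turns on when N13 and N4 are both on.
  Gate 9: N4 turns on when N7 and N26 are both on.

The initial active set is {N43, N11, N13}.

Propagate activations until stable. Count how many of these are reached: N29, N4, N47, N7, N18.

0

N29 would need N13 and N4 (Gate 8), but N4 never turns on.
N4 would need N7 and N26 (Gate 9), but N7 never turns on.
N47 would need N29 (Gate 4), but N29 never turns on.
No rule produces N7, and it is not given.
N18 would need N11 and N7 (Gate 6), but N7 never turns on.
None of the 5 are reached.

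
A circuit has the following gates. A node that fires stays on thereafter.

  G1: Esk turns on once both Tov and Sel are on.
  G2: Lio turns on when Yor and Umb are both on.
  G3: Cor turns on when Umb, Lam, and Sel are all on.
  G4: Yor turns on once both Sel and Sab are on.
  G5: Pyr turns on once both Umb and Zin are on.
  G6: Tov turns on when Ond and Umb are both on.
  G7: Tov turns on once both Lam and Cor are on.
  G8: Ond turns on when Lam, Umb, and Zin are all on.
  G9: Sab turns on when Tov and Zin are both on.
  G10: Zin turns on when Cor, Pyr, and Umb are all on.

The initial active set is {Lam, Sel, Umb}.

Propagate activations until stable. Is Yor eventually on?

No

Yor would need Sel and Sab (G4), but Sab never turns on.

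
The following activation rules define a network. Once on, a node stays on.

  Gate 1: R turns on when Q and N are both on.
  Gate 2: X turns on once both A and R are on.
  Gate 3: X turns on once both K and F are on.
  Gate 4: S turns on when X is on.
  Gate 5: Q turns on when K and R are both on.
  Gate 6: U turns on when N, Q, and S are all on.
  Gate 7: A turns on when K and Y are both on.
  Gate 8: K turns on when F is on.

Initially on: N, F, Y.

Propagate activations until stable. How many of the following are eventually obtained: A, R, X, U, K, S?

F is on, so K turns on (Gate 8).
Gate 7: K and Y on → A on.
Gate 3: K and F on → X on.
X is on, so S turns on (Gate 4).
A: reached.
R would need Q and N (Gate 1), but Q never turns on.
X: reached.
U would need N, Q, and S (Gate 6), but Q never turns on.
K: reached.
S: reached.
Reached: A, X, K, and S — 4 of the 6.

4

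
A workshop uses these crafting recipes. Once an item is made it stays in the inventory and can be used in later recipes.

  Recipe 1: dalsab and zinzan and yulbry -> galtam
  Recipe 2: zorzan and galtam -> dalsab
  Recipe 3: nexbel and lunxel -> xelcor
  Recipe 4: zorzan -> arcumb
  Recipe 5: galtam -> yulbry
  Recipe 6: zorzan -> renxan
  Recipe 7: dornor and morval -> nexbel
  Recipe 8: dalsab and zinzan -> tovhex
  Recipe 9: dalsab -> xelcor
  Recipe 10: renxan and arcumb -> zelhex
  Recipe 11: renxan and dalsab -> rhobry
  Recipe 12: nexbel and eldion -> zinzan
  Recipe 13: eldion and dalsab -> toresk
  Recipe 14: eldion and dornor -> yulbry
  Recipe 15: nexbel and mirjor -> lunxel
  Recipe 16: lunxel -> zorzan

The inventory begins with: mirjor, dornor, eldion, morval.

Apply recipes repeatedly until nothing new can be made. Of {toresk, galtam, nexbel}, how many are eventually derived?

dornor and morval -> nexbel (Recipe 7).
toresk would need eldion and dalsab (Recipe 13), but dalsab is never obtained.
galtam would need dalsab, zinzan, and yulbry (Recipe 1), but dalsab is never obtained.
nexbel: reached.
Reached: nexbel — 1 of the 3.

1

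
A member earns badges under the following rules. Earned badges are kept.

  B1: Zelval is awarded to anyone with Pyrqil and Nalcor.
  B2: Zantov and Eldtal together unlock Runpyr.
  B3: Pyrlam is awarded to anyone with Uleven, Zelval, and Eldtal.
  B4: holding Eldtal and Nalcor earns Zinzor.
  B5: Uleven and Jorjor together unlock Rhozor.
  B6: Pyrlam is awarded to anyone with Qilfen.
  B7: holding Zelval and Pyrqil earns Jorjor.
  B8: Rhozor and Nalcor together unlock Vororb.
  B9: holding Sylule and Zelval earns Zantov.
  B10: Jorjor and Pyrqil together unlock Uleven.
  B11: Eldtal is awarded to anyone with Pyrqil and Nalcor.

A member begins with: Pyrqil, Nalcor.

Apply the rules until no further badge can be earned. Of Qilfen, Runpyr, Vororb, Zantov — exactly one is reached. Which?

Vororb

With Pyrqil and Nalcor, Zelval is earned (B1).
With Zelval and Pyrqil, Jorjor is earned (B7).
With Jorjor and Pyrqil, Uleven is earned (B10).
With Uleven and Jorjor, Rhozor is earned (B5).
With Rhozor and Nalcor, Vororb is earned (B8).
No rule produces Qilfen, and it is not given. Zantov would need Sylule and Zelval (B9), but Sylule is never earned. Runpyr would need Zantov and Eldtal (B2), but Zantov is never earned.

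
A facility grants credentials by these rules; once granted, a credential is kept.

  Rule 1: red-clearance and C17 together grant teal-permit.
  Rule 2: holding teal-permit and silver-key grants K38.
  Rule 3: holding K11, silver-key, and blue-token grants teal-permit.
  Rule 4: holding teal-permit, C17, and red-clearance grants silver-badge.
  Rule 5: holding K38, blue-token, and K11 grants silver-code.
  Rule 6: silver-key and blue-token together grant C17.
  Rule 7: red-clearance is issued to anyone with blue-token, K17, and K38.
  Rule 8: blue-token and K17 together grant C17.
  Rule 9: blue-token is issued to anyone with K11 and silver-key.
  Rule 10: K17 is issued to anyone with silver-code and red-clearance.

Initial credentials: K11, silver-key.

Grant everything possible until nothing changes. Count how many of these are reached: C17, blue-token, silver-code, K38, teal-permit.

Holding K11 and silver-key grants blue-token (Rule 9).
Holding K11, silver-key, and blue-token grants teal-permit (Rule 3).
Holding silver-key and blue-token grants C17 (Rule 6).
Holding teal-permit and silver-key grants K38 (Rule 2).
Holding K38, blue-token, and K11 grants silver-code (Rule 5).
C17: reached.
blue-token: reached.
silver-code: reached.
K38: reached.
teal-permit: reached.
All 5 are reached.

5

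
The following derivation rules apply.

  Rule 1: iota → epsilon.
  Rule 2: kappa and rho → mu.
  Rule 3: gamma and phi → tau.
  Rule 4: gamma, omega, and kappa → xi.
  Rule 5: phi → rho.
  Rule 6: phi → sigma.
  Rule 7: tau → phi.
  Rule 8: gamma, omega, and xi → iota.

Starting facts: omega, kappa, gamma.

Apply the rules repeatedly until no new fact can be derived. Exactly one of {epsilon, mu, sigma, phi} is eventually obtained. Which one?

epsilon

gamma, omega, and kappa hold, so xi follows (Rule 4).
gamma, omega, and xi hold, so iota follows (Rule 8).
From iota, Rule 1 gives epsilon.
sigma would need phi (Rule 6), but phi is never established. mu would need kappa and rho (Rule 2), but rho is never established. phi would need tau (Rule 7), but tau is never established.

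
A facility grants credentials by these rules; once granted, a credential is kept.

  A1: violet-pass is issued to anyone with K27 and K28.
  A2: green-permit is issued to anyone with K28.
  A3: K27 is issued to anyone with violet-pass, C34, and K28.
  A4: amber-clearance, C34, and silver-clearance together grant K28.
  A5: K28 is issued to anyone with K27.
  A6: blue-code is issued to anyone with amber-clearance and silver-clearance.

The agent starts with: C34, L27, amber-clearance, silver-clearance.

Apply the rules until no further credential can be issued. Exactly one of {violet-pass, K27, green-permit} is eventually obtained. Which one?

Holding amber-clearance, C34, and silver-clearance grants K28 (A4).
Holding K28 grants green-permit (A2).
violet-pass would need K27 and K28 (A1), but K27 is never granted. K27 would need violet-pass, C34, and K28 (A3), but violet-pass is never granted.

green-permit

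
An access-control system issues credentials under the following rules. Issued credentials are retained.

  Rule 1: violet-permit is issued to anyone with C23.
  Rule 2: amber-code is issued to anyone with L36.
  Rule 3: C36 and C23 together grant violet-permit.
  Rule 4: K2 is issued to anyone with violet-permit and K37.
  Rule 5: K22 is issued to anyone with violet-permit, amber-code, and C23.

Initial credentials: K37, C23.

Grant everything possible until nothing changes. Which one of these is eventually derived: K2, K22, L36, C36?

K2

Holding C23 grants violet-permit (Rule 1).
Holding violet-permit and K37 grants K2 (Rule 4).
No rule produces C36, and it is not given. No rule produces L36, and it is not given. K22 would need violet-permit, amber-code, and C23 (Rule 5), but amber-code is never granted.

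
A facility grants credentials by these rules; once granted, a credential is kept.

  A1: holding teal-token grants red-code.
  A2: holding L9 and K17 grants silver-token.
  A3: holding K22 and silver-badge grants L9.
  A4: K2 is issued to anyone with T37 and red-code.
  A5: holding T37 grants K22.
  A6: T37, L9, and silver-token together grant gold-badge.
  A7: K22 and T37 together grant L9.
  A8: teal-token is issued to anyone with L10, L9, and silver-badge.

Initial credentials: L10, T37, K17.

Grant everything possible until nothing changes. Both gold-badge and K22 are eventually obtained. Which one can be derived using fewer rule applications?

K22

K22: Holding T37 grants K22 (A5). [1 rule application]
gold-badge: Holding T37 grants K22 (A5). Holding K22 and T37 grants L9 (A7). Holding L9 and K17 grants silver-token (A2). Holding T37, L9, and silver-token grants gold-badge (A6). [4 rule applications]
K22 needs fewer.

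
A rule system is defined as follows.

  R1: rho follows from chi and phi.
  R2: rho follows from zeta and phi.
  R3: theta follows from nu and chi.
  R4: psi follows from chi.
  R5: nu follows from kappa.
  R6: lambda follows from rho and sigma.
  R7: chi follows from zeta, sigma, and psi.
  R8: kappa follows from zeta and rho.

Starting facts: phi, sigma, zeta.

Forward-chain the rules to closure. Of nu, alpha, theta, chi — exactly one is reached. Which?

From zeta and phi, R2 gives rho.
zeta and rho hold, so kappa follows (R8).
kappa holds, so nu follows (R5).
chi would need zeta, sigma, and psi (R7), but psi is never established. theta would need nu and chi (R3), but chi is never established. No rule produces alpha, and it is not given.

nu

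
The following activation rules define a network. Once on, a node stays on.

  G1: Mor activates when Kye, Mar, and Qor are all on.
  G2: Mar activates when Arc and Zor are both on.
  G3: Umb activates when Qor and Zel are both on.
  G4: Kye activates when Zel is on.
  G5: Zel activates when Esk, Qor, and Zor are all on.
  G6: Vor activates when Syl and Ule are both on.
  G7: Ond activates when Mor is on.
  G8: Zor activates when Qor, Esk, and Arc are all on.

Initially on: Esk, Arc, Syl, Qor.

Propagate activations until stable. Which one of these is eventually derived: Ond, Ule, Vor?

G8: Qor, Esk, and Arc on → Zor on.
Arc and Zor are on, so Mar activates (G2).
Esk, Qor, and Zor are on, so Zel activates (G5).
G4: Zel on → Kye on.
Kye, Mar, and Qor are on, so Mor activates (G1).
Mor is on, so Ond activates (G7).
Vor would need Syl and Ule (G6), but Ule never turns on. No rule produces Ule, and it is not given.

Ond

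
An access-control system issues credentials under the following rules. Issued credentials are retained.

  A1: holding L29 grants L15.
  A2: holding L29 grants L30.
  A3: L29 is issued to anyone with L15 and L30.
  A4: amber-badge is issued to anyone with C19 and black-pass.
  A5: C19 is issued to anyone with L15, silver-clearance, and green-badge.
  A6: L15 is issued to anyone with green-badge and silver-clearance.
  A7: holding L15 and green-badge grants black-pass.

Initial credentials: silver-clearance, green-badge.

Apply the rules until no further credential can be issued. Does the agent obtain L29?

No

L29 would need L15 and L30 (A3), but L30 is never granted.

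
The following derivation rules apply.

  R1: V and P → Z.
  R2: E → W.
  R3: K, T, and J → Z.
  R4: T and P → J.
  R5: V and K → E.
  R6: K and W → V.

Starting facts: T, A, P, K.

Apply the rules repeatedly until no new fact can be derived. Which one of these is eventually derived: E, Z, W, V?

T and P hold, so J follows (R4).
K, T, and J hold, so Z follows (R3).
V would need K and W (R6), but W is never established. E would need V and K (R5), but V is never established. W would need E (R2), but E is never established.

Z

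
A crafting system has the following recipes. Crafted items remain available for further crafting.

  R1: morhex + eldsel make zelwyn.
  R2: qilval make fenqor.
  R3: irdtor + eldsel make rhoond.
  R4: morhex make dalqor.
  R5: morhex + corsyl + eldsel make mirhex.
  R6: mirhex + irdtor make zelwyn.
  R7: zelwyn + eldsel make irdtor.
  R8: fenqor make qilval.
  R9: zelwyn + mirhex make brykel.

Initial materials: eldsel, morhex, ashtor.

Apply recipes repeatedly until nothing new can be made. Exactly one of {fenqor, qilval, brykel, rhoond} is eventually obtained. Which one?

Using R1, morhex and eldsel make zelwyn.
zelwyn + eldsel → irdtor (R7).
Using R3, irdtor and eldsel make rhoond.
fenqor would need qilval (R2), but qilval is never obtained. brykel would need zelwyn and mirhex (R9), but mirhex is never obtained. qilval would need fenqor (R8), but fenqor is never obtained.

rhoond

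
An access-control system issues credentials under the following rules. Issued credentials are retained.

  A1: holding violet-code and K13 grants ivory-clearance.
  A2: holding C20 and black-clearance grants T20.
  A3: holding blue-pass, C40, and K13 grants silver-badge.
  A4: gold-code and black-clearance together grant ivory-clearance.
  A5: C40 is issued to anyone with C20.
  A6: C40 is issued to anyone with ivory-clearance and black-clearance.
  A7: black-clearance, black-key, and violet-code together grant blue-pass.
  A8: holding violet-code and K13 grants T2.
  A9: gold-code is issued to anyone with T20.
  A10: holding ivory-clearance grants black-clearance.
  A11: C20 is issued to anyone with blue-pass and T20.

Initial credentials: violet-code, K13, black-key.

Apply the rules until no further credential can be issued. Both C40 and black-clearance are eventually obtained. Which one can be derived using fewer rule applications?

black-clearance: Holding violet-code and K13 grants ivory-clearance (A1). Holding ivory-clearance grants black-clearance (A10). [2 rule applications]
C40: Holding violet-code and K13 grants ivory-clearance (A1). Holding ivory-clearance grants black-clearance (A10). Holding ivory-clearance and black-clearance grants C40 (A6). [3 rule applications]
black-clearance needs fewer.

black-clearance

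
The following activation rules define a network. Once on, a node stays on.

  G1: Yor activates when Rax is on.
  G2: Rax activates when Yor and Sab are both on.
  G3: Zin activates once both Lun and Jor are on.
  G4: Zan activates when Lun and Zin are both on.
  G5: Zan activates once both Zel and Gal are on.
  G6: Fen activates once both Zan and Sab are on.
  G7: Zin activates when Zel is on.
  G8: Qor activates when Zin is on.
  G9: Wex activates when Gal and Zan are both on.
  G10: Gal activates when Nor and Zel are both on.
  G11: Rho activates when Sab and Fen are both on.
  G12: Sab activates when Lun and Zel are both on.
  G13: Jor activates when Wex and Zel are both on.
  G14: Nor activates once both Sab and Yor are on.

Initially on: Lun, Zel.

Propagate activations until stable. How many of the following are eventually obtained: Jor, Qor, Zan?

G7: Zel on → Zin on.
G8: Zin on → Qor on.
Lun and Zin are on, so Zan activates (G4).
Jor would need Wex and Zel (G13), but Wex never turns on.
Qor: reached.
Zan: reached.
Reached: Qor and Zan — 2 of the 3.

2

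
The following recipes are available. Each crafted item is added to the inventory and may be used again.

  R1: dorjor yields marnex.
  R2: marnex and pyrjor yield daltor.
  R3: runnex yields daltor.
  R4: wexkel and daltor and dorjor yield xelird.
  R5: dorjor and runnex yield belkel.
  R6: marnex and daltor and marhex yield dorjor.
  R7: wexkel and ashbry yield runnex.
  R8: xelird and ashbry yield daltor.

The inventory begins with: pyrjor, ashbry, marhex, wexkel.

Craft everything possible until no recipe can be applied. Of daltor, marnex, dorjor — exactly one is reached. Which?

Using R7, wexkel and ashbry make runnex.
Using R3, runnex makes daltor.
dorjor would need marnex, daltor, and marhex (R6), but marnex is never obtained. marnex would need dorjor (R1), but dorjor is never obtained.

daltor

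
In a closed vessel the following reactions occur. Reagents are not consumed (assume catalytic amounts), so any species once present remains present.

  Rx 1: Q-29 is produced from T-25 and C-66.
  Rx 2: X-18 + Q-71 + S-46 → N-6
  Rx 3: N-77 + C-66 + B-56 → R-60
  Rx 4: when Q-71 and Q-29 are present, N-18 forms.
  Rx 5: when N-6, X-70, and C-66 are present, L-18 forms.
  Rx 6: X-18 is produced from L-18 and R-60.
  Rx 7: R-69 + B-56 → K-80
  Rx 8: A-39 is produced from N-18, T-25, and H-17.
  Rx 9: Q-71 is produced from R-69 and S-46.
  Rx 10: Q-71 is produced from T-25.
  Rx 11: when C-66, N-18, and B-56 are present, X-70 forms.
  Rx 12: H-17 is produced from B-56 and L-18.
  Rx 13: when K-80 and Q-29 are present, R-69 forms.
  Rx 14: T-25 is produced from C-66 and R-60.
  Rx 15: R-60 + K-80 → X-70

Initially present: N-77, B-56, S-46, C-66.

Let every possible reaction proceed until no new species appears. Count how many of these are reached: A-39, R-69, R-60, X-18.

1

N-77, C-66, and B-56 present → R-60 forms (Rx 3).
A-39 would need N-18, T-25, and H-17 (Rx 8), but H-17 never forms.
R-69 would need K-80 and Q-29 (Rx 13), but K-80 never forms.
R-60: reached.
X-18 would need L-18 and R-60 (Rx 6), but L-18 never forms.
Reached: R-60 — 1 of the 4.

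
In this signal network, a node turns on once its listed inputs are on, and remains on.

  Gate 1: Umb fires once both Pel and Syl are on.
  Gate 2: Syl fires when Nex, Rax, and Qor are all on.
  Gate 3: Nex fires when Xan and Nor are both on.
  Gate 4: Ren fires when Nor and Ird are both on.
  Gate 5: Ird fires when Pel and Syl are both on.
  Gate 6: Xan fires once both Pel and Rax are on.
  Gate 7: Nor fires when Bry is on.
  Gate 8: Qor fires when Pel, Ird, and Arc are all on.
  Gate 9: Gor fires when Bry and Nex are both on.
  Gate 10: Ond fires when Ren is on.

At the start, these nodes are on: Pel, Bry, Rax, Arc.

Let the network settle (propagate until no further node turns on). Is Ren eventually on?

Ren would need Nor and Ird (Gate 4), but Ird never turns on.

No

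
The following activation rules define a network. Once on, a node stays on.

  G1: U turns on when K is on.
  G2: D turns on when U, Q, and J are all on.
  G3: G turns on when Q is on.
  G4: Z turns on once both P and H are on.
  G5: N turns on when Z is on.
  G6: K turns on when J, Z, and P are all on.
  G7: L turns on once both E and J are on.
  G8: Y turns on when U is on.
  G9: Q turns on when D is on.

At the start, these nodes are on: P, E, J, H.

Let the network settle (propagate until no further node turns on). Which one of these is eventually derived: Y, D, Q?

G4: P and H on → Z on.
J, Z, and P are on, so K turns on (G6).
G1: K on → U on.
G8: U on → Y on.
Q would need D (G9), but D never turns on. D would need U, Q, and J (G2), but Q never turns on.

Y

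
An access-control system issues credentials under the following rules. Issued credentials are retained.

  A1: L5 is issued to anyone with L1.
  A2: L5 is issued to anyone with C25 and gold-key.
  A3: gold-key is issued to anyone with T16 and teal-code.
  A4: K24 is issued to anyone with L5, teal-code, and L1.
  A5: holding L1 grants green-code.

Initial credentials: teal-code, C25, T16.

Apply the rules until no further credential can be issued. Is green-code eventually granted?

No

green-code would need L1 (A5), but L1 is never granted.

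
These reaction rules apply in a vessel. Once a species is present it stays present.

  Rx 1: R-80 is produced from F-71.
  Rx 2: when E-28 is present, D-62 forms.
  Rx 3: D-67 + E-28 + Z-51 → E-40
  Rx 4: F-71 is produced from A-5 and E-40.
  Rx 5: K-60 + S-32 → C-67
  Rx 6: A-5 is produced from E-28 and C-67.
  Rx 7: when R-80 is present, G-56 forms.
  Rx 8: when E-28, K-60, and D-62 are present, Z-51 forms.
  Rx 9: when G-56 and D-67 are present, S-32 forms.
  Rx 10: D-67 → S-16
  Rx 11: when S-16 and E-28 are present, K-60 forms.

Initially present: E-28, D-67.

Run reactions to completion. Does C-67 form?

No

C-67 would need K-60 and S-32 (Rx 5), but S-32 never forms.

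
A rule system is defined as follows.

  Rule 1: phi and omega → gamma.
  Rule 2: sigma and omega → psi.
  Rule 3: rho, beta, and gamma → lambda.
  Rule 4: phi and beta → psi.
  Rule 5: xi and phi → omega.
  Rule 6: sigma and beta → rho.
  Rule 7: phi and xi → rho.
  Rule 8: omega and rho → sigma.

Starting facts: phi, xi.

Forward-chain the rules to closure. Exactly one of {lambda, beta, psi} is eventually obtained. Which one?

From xi and phi, Rule 5 gives omega.
phi and xi hold, so rho follows (Rule 7).
omega and rho hold, so sigma follows (Rule 8).
From sigma and omega, Rule 2 gives psi.
No rule produces beta, and it is not given. lambda would need rho, beta, and gamma (Rule 3), but beta is never established.

psi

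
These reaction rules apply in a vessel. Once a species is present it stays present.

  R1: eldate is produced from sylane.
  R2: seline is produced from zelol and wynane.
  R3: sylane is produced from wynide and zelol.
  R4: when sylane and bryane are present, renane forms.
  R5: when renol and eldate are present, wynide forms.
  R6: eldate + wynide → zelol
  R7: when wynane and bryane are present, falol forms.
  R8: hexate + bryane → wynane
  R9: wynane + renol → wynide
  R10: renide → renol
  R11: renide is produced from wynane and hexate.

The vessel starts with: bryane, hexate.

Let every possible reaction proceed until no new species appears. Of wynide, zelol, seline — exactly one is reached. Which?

hexate and bryane present → wynane forms (R8).
wynane and hexate present → renide forms (R11).
renide present → renol forms (R10).
wynane and renol present → wynide forms (R9).
seline would need zelol and wynane (R2), but zelol never forms. zelol would need eldate and wynide (R6), but eldate never forms.

wynide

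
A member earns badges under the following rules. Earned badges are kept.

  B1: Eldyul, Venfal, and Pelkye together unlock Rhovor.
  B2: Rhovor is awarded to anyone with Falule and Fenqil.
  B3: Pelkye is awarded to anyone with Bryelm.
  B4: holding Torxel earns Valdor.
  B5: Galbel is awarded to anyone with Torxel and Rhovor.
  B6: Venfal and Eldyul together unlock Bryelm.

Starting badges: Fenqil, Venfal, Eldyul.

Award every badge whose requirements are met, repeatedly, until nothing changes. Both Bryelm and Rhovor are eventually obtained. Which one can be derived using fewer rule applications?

Bryelm: With Venfal and Eldyul, Bryelm is earned (B6). [1 rule application]
Rhovor: With Venfal and Eldyul, Bryelm is earned (B6). With Bryelm, Pelkye is earned (B3). With Eldyul, Venfal, and Pelkye, Rhovor is earned (B1). [3 rule applications]
Bryelm needs fewer.

Bryelm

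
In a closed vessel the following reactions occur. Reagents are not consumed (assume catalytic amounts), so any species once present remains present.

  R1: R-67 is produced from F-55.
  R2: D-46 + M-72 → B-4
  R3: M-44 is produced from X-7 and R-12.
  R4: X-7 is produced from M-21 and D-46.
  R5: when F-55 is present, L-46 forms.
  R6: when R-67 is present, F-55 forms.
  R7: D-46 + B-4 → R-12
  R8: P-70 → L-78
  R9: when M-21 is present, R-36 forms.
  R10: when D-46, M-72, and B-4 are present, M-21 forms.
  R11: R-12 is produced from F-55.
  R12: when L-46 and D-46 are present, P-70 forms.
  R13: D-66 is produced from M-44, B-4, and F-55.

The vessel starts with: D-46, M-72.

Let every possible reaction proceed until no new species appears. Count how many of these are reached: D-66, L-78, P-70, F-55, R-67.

0

D-66 would need M-44, B-4, and F-55 (R13), but F-55 never forms.
L-78 would need P-70 (R8), but P-70 never forms.
P-70 would need L-46 and D-46 (R12), but L-46 never forms.
F-55 would need R-67 (R6), but R-67 never forms.
R-67 would need F-55 (R1), but F-55 never forms.
None of the 5 are reached.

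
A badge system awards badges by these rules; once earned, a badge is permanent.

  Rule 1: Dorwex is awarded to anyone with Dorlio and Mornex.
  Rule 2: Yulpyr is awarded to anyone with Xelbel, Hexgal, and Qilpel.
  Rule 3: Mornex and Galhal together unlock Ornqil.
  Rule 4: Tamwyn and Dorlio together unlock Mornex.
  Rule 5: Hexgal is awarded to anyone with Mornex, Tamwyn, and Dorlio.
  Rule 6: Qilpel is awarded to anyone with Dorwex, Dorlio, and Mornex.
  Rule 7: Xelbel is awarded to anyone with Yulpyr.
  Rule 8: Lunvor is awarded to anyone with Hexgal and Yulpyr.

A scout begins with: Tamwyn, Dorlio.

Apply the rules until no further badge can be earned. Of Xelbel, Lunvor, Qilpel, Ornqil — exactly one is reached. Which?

Qilpel

With Tamwyn and Dorlio, Mornex is earned (Rule 4).
With Dorlio and Mornex, Dorwex is earned (Rule 1).
With Dorwex, Dorlio, and Mornex, Qilpel is earned (Rule 6).
Xelbel would need Yulpyr (Rule 7), but Yulpyr is never earned. Lunvor would need Hexgal and Yulpyr (Rule 8), but Yulpyr is never earned. Ornqil would need Mornex and Galhal (Rule 3), but Galhal is never earned.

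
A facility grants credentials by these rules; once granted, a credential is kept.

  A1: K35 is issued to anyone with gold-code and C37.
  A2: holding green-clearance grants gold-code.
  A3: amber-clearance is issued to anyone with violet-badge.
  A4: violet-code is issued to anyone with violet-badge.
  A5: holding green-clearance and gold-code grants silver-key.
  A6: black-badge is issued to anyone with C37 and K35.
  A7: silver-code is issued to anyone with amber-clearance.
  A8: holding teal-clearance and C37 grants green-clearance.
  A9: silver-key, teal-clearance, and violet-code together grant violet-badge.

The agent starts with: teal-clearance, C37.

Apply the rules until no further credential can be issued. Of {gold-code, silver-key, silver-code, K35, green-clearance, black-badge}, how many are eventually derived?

Holding teal-clearance and C37 grants green-clearance (A8).
Holding green-clearance grants gold-code (A2).
Holding green-clearance and gold-code grants silver-key (A5).
Holding gold-code and C37 grants K35 (A1).
Holding C37 and K35 grants black-badge (A6).
gold-code: reached.
silver-key: reached.
silver-code would need amber-clearance (A7), but amber-clearance is never granted.
K35: reached.
green-clearance: reached.
black-badge: reached.
Reached: gold-code, silver-key, K35, green-clearance, and black-badge — 5 of the 6.

5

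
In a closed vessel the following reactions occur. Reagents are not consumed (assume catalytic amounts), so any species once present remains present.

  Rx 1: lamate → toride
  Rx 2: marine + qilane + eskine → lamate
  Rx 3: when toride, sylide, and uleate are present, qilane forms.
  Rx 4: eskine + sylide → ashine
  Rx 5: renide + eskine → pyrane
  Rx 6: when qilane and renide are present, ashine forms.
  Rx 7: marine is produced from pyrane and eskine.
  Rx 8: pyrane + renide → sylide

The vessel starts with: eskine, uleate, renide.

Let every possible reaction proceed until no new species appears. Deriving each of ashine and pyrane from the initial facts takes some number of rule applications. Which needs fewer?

pyrane

pyrane: renide and eskine present → pyrane forms (Rx 5). [1 rule application]
ashine: renide and eskine present → pyrane forms (Rx 5). pyrane and renide present → sylide forms (Rx 8). eskine and sylide present → ashine forms (Rx 4). [3 rule applications]
pyrane needs fewer.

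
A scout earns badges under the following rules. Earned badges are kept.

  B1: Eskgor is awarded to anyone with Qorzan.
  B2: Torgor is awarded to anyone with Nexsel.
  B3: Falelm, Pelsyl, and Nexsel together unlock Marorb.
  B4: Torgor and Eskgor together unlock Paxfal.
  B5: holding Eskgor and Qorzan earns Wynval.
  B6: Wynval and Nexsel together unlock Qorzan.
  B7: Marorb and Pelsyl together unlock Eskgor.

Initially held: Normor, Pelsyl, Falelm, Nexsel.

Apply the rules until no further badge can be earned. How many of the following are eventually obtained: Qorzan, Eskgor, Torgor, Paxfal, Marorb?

With Nexsel, Torgor is earned (B2).
With Falelm, Pelsyl, and Nexsel, Marorb is earned (B3).
With Marorb and Pelsyl, Eskgor is earned (B7).
With Torgor and Eskgor, Paxfal is earned (B4).
Qorzan would need Wynval and Nexsel (B6), but Wynval is never earned.
Eskgor: reached.
Torgor: reached.
Paxfal: reached.
Marorb: reached.
Reached: Eskgor, Torgor, Paxfal, and Marorb — 4 of the 5.

4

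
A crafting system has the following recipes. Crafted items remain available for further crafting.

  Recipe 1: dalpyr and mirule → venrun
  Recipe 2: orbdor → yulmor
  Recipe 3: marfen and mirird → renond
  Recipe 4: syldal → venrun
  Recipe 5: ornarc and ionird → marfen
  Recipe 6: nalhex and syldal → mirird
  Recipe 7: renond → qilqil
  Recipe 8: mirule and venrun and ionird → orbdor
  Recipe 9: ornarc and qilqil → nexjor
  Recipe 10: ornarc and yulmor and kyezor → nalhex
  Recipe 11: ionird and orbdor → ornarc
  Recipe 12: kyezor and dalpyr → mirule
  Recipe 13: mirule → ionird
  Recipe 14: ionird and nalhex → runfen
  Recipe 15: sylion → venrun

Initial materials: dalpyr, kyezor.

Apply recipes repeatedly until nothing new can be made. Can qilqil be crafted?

qilqil would need renond (Recipe 7), but renond is never obtained.

No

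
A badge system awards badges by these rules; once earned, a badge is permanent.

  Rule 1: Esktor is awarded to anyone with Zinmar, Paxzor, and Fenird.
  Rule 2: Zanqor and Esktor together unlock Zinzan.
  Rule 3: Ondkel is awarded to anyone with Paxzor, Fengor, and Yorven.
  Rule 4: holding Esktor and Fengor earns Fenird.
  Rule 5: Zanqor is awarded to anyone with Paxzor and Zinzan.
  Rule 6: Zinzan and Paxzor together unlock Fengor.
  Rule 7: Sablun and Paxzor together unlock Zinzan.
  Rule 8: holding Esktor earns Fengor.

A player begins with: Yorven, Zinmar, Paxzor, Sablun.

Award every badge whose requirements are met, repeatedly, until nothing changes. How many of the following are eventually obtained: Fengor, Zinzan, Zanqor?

3

With Sablun and Paxzor, Zinzan is earned (Rule 7).
With Paxzor and Zinzan, Zanqor is earned (Rule 5).
With Zinzan and Paxzor, Fengor is earned (Rule 6).
Fengor: reached.
Zinzan: reached.
Zanqor: reached.
All 3 are reached.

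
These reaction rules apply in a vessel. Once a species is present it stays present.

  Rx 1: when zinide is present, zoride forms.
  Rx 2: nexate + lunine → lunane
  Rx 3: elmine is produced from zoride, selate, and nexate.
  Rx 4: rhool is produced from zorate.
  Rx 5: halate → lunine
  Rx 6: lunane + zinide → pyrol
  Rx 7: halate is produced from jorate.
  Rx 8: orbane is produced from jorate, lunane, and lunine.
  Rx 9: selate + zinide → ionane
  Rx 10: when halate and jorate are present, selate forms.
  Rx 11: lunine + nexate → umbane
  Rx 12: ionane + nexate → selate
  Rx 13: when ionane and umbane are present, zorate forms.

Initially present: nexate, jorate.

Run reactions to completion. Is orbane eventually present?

jorate present → halate forms (Rx 7).
halate present → lunine forms (Rx 5).
nexate and lunine present → lunane forms (Rx 2).
jorate, lunane, and lunine present → orbane forms (Rx 8).

Yes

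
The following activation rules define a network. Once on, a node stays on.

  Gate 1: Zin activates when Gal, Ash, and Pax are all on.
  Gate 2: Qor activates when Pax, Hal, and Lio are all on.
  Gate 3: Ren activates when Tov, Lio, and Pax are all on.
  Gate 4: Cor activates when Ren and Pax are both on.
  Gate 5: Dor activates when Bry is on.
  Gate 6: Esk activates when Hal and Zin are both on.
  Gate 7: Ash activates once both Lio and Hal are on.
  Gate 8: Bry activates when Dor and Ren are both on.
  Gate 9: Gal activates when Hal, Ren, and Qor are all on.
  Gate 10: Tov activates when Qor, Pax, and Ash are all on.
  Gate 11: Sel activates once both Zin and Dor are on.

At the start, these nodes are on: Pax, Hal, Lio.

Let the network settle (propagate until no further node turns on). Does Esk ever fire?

Yes

Lio and Hal are on, so Ash activates (Gate 7).
Pax, Hal, and Lio are on, so Qor activates (Gate 2).
Qor, Pax, and Ash are on, so Tov activates (Gate 10).
Tov, Lio, and Pax are on, so Ren activates (Gate 3).
Hal, Ren, and Qor are on, so Gal activates (Gate 9).
Gal, Ash, and Pax are on, so Zin activates (Gate 1).
Hal and Zin are on, so Esk activates (Gate 6).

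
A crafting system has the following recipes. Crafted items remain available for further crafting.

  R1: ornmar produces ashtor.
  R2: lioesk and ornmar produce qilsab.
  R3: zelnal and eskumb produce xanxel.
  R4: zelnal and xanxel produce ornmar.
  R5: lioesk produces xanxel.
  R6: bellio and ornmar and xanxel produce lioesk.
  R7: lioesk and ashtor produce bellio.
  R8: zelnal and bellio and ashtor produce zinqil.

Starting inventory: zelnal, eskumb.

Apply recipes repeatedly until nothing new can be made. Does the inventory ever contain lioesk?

No

lioesk would need bellio, ornmar, and xanxel (R6), but bellio is never obtained.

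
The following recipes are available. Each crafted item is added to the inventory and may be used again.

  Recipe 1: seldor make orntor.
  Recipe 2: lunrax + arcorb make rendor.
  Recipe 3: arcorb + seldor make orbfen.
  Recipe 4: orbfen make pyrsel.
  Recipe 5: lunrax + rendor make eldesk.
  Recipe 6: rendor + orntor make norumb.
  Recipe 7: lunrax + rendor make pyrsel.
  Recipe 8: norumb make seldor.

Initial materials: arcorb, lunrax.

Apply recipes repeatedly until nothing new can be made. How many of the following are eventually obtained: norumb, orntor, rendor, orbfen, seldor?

1

lunrax + arcorb → rendor (Recipe 2).
norumb would need rendor and orntor (Recipe 6), but orntor is never obtained.
orntor would need seldor (Recipe 1), but seldor is never obtained.
rendor: reached.
orbfen would need arcorb and seldor (Recipe 3), but seldor is never obtained.
seldor would need norumb (Recipe 8), but norumb is never obtained.
Reached: rendor — 1 of the 5.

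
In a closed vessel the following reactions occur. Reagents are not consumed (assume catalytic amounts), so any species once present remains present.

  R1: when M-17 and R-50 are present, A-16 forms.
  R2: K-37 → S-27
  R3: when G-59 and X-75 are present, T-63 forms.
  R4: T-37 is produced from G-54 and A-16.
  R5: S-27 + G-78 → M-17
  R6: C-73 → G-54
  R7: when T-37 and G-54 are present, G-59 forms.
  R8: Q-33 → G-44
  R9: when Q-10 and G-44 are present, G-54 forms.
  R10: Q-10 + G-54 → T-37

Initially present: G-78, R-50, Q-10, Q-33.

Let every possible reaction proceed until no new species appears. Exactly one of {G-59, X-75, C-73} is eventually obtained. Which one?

G-59

Q-33 present → G-44 forms (R8).
Q-10 and G-44 present → G-54 forms (R9).
Q-10 and G-54 present → T-37 forms (R10).
T-37 and G-54 present → G-59 forms (R7).
No rule produces X-75, and it is not given. No rule produces C-73, and it is not given.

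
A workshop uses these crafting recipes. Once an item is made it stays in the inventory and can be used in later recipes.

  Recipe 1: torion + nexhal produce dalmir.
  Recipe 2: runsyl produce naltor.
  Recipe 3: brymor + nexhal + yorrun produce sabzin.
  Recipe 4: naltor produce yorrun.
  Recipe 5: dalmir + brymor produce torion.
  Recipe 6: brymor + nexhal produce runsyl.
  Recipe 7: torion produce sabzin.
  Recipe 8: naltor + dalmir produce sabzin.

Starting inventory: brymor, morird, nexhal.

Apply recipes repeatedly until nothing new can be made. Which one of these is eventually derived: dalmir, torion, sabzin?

sabzin

brymor + nexhal → runsyl (Recipe 6).
runsyl → naltor (Recipe 2).
Using Recipe 4, naltor makes yorrun.
brymor + nexhal + yorrun → sabzin (Recipe 3).
dalmir would need torion and nexhal (Recipe 1), but torion is never obtained. torion would need dalmir and brymor (Recipe 5), but dalmir is never obtained.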